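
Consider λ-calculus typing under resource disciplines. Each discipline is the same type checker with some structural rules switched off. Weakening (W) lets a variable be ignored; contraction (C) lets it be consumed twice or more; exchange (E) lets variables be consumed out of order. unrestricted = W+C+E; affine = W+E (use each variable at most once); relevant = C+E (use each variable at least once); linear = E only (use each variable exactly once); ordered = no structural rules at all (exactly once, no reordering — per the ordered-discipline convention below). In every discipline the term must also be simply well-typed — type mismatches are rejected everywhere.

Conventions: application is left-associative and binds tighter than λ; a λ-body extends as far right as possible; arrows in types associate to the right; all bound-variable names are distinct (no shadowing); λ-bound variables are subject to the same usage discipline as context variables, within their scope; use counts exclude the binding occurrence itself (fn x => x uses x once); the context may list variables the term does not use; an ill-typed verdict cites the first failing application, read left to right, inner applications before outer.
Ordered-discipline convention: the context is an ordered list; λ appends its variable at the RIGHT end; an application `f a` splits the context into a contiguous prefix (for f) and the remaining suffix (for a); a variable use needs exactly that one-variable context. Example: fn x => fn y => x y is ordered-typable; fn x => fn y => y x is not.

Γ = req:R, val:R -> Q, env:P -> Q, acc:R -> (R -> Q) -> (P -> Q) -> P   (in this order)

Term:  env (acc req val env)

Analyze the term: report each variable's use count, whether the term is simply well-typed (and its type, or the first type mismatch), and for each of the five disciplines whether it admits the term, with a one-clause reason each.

usage: req=1, val=1, env=2, acc=1
left-to-right use order: env, acc, req, val, env
typing: well-typed at Q
ordered: ✗ — env ×2 used more than once (contraction)
linear: ✗ — env ×2 used more than once (contraction)
affine: ✗ — env ×2 used more than once (contraction)
relevant: ✓ — req, val, env, acc: all used, weakening unneeded
unrestricted: ✓ — typability at Q is all that's needed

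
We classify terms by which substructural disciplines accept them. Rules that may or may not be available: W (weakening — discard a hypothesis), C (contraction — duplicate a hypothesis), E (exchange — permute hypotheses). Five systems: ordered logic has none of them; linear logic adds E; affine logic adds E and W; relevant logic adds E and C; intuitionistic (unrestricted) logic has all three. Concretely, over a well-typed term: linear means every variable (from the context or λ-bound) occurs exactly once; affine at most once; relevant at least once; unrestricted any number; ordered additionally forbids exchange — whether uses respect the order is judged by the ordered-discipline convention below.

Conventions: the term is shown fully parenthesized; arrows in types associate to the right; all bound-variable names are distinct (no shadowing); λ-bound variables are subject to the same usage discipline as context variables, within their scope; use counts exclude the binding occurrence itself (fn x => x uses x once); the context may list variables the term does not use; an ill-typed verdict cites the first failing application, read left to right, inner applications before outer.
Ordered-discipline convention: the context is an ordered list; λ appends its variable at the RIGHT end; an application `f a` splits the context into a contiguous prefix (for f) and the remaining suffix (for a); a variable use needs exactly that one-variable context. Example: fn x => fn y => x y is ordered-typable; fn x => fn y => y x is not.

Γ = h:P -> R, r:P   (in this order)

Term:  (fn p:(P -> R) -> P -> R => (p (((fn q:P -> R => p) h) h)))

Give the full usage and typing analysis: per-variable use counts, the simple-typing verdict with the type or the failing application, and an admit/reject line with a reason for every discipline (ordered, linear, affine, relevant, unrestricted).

use counts: h ×2; r ×0; p (bound) ×2; q (bound) ×0
order of uses: p, p, h, h
typing: the term checks, with type ((P -> R) -> P -> R) -> P -> R
ordered ✗ (repeated use of h ×2, p ×2; needs weakening: r, q unused)
linear ✗ (repeated use of h ×2, p ×2; needs weakening: r, q unused)
affine ✗ (repeated use of h ×2, p ×2)
relevant ✗ (needs weakening: r, q unused)
unrestricted ✓ (simply typable at ((P -> R) -> P -> R) -> P -> R; W, C, E all held)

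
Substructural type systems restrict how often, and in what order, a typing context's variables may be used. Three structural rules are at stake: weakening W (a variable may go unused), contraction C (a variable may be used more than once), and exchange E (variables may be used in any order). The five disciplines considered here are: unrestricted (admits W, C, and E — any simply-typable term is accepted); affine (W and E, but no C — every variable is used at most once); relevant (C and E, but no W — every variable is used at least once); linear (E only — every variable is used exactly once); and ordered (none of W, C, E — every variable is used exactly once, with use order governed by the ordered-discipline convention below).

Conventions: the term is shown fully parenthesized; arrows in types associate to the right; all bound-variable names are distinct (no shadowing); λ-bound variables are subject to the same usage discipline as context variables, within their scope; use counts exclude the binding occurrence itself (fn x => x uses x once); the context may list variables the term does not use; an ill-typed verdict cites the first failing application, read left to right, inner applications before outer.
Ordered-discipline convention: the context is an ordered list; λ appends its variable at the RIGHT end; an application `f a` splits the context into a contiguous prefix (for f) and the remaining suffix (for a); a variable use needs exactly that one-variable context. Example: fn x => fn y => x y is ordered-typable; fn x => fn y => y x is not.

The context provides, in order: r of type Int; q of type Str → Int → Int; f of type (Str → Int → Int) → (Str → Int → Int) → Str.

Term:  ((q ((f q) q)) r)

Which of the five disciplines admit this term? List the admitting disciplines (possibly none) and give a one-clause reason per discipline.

admitted in: relevant, unrestricted
variable uses: r ×1, q ×3, f ×1
use order (left to right): q, f, q, q, r
typing: well-typed — term : Int
ordered: ✗ — needs contraction — q ×3
linear: ✗ — needs contraction — q ×3
affine: ✗ — needs contraction — q ×3
relevant: ✓ — every one of r, q, f appears
unrestricted: ✓ — type-checks (Int) and nothing is barred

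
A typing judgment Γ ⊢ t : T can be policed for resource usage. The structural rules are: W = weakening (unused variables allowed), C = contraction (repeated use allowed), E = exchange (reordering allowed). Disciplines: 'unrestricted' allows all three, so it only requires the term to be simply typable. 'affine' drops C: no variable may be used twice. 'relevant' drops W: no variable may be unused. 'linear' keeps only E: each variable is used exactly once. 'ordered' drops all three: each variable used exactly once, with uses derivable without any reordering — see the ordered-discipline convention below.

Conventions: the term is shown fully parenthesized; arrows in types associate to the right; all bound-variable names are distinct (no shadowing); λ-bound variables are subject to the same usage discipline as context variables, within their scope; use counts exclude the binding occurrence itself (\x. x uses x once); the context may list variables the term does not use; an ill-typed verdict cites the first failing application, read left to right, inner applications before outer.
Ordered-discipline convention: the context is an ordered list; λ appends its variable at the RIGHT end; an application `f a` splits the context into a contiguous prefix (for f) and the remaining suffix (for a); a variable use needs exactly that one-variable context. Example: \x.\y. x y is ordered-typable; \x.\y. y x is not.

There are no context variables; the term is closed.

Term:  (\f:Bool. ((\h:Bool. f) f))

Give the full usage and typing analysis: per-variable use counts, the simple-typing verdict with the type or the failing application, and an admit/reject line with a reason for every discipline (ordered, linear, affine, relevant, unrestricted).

counts: f [bound]=2, h [bound]=0
order of uses: f, f
typing: the term checks, with type Bool -> Bool
ordered: ✗ — needs contraction — f ×2; h never used (weakening)
linear: ✗ — needs contraction — f ×2; h never used (weakening)
affine: ✗ — needs contraction — f ×2
relevant: ✗ — h never used (weakening)
unrestricted: ✓ — typability at Bool -> Bool is all that's needed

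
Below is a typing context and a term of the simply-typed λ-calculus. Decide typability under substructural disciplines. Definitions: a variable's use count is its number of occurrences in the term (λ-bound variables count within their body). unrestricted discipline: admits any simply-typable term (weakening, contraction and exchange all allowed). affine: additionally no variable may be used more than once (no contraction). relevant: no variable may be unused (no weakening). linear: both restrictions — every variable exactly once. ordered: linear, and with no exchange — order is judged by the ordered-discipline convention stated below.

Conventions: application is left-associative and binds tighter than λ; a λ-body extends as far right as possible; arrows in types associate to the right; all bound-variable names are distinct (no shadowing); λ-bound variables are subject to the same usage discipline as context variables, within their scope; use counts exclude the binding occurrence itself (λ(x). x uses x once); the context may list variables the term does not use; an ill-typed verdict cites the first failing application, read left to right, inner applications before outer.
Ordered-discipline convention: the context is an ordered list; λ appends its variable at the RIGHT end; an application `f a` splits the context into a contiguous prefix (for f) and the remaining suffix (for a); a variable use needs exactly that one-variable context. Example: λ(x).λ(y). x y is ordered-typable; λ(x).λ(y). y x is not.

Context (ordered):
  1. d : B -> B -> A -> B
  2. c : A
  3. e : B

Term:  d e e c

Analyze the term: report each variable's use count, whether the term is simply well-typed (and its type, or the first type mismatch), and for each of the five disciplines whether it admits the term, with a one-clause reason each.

variable uses: d: 1, c: 1, e: 2
uses in reading order: d, e, e, c
typing: the term checks, with type B
ordered ✗ (e ×2 used more than once (contraction))
linear ✗ (e ×2 used more than once (contraction))
affine ✗ (e ×2 used more than once (contraction))
relevant ✓ (every one of d, c, e appears)
unrestricted ✓ (type-checks (B) and nothing is barred)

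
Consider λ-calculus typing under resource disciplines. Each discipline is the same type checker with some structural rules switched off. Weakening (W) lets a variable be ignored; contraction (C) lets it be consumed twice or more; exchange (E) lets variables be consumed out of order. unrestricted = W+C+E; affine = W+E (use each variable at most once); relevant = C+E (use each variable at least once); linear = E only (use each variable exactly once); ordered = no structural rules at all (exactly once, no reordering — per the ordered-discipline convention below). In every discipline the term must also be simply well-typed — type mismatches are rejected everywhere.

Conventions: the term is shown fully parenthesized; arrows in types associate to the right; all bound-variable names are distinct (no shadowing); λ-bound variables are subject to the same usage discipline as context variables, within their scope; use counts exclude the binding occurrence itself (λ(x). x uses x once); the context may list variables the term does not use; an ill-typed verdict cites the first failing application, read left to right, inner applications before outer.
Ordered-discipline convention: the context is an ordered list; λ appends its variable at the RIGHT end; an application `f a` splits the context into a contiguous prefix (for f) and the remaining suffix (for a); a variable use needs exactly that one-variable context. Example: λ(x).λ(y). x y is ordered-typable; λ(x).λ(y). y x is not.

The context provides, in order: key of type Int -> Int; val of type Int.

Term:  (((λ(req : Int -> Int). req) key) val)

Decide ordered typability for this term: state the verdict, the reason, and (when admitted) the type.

yes — single-use (key, val, req), ordered derivation ok; term : Int
use counts: key=1, val=1, req (bound)=1
use order (left to right): req, key, val
typing: well-typed at Int
summary: ordered ✓, linear ✓, affine ✓, relevant ✓, unrestricted ✓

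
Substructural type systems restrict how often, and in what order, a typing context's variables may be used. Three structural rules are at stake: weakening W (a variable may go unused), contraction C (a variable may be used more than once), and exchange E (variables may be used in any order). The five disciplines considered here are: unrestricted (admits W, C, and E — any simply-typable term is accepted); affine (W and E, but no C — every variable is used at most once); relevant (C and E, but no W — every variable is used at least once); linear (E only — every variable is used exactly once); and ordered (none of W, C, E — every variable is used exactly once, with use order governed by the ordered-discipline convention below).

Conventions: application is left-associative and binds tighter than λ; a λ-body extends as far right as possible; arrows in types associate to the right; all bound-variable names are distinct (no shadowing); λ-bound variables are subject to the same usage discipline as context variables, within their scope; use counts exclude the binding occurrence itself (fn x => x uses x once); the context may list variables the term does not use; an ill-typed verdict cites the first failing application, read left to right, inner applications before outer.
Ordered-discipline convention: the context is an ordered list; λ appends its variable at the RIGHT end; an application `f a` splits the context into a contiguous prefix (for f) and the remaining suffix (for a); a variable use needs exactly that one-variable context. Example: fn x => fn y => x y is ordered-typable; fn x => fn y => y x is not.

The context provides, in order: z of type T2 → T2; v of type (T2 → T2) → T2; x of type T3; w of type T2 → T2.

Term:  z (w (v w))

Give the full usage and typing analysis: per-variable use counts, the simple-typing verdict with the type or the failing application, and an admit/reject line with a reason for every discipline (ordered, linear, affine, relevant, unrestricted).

use counts: z: 1; v: 1; x: 0; w: 2
left-to-right use order: z, w, v, w
typing: well-typed at T2
ordered: ✗, repeated use of w ×2; unused: x — weakening required
linear: ✗, repeated use of w ×2; unused: x — weakening required
affine: ✗, repeated use of w ×2
relevant: ✗, unused: x — weakening required
unrestricted: ✓, type-checks (T2) and nothing is barred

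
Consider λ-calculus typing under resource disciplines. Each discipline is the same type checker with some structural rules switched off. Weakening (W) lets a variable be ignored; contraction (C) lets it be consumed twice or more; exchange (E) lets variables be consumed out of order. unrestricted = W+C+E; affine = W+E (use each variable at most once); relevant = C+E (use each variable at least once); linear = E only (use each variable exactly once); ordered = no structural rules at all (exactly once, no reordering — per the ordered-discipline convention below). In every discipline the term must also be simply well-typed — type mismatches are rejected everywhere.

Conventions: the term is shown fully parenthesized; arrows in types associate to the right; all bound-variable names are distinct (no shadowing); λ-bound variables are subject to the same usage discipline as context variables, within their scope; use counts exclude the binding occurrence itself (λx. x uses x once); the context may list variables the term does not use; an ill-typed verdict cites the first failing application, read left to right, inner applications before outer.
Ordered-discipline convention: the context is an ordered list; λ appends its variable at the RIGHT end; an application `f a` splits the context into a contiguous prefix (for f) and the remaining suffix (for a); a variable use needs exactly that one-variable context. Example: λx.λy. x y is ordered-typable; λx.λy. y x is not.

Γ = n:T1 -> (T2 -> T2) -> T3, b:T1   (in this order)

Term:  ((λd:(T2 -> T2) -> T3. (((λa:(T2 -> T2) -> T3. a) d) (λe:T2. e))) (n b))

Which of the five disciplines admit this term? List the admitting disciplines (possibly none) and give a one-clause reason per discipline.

admitting disciplines: ordered, linear, affine, relevant, unrestricted
counts: n ×1, b ×1, d [bound] ×1, a [bound] ×1, e [bound] ×1
order of uses: a, d, e, n, b
typing: well-typed at T3
ordered ✓ (one use each (n, b, d, a, e); ordered split holds)
linear ✓ (single use per variable (n, b, d, a, e))
affine ✓ (none of n, b, d, a, e used more than once)
relevant ✓ (every one of n, b, d, a, e appears)
unrestricted ✓ (well-typed at T3; no restrictions here)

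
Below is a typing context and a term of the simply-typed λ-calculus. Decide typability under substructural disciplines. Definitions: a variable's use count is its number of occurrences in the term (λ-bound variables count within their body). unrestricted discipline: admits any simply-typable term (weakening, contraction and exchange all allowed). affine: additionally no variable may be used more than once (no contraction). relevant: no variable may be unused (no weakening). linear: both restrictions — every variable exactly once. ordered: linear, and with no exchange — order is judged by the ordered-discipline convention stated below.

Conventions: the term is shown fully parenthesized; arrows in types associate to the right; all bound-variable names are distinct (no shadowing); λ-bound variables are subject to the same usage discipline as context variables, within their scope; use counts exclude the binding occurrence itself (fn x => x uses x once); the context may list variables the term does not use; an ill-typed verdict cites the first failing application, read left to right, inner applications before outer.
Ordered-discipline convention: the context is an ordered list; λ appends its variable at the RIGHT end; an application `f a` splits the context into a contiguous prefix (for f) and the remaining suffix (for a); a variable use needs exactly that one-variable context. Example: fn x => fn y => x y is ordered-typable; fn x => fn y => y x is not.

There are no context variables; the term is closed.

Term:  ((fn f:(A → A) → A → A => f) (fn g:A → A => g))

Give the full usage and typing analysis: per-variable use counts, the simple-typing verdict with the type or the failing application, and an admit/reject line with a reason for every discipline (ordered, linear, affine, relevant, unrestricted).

usage: f [bound]: 1; g [bound]: 1
use order (left to right): f, g
typing: well-typed — term : (A → A) → A → A
ordered: ✓ — single-use (f, g), ordered derivation ok
linear: ✓ — exactly-once usage across f, g
affine: ✓ — no duplicate uses among f, g
relevant: ✓ — at least one use each (f, g)
unrestricted: ✓ — well-typed at (A → A) → A → A; no restrictions here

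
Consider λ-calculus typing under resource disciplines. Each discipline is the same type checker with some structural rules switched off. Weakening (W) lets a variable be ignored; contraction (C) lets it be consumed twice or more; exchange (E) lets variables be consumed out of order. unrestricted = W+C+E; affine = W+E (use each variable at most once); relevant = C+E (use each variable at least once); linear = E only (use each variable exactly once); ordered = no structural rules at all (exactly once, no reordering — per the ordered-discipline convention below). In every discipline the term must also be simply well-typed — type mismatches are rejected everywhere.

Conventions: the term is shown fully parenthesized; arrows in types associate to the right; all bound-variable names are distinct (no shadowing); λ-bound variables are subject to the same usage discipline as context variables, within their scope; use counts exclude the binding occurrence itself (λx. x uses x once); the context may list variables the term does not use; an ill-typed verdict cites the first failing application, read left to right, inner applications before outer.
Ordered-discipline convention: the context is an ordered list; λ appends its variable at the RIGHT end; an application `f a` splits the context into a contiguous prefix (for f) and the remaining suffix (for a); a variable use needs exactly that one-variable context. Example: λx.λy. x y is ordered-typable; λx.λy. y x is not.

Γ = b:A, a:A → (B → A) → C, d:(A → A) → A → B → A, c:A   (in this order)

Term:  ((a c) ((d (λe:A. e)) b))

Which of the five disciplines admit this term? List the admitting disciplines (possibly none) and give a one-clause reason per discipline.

accepted by: linear, affine, relevant, unrestricted
use counts: b ×1, a ×1, d ×1, c ×1, e [bound] ×1
order of uses: a, c, d, e, b
typing: ✓ — C
ordered: ✗, needs exchange: uses follow a, c, d, e, b
linear: ✓, each of b, a, d, c, e used exactly once
affine: ✓, none of b, a, d, c, e used more than once
relevant: ✓, none of b, a, d, c, e goes unused
unrestricted: ✓, typability at C is all that's needed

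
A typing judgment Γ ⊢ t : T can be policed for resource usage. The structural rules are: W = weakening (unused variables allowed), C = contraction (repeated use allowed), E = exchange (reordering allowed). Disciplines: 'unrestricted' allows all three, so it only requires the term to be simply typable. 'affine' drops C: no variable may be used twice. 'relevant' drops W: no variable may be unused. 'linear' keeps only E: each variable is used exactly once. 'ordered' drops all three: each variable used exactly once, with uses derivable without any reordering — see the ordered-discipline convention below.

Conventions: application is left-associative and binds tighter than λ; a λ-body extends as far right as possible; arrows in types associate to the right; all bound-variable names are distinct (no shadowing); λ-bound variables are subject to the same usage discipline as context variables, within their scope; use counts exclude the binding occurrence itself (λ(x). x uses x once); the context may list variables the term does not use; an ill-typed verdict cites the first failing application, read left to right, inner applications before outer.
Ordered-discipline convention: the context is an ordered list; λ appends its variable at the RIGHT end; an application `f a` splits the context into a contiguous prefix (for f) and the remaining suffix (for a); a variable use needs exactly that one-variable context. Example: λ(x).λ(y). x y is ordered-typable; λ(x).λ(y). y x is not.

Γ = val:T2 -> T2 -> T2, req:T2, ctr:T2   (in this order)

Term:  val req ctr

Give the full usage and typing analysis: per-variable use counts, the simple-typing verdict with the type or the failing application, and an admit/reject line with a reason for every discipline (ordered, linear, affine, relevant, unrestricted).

use counts: val: 1×; req: 1×; ctr: 1×
left-to-right use order: val, req, ctr
typing: well-typed at T2
ordered ✓ (single-use (val, req, ctr), ordered derivation ok)
linear ✓ (each of val, req, ctr used exactly once)
affine ✓ (at most one use each (val, req, ctr))
relevant ✓ (every one of val, req, ctr appears)
unrestricted ✓ (typability at T2 is all that's needed)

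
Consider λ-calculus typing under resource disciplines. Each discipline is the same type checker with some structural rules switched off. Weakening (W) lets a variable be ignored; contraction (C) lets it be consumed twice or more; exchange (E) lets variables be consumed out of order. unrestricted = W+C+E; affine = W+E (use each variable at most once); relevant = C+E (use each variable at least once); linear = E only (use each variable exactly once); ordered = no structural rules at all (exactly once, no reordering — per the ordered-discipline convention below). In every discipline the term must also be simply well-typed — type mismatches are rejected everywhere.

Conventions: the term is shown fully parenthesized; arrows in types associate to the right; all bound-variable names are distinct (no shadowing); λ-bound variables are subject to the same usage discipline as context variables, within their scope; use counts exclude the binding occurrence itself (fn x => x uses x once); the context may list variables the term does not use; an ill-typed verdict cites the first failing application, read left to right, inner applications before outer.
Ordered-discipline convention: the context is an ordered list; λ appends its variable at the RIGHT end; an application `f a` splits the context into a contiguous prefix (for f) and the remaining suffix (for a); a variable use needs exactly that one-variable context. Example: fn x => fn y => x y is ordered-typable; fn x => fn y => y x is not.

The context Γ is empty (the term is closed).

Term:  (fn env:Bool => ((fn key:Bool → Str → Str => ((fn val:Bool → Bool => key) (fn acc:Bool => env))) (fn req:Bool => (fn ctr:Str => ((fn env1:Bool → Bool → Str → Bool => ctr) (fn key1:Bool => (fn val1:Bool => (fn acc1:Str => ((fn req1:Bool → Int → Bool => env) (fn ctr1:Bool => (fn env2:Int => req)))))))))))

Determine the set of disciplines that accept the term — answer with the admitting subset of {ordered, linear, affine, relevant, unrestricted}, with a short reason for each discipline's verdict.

admitting disciplines: unrestricted
usage: env (λ-bound) ×2, key (λ-bound) ×1, val (λ-bound) ×0, acc (λ-bound) ×0, req (λ-bound) ×1, ctr (λ-bound) ×1, env1 (λ-bound) ×0, key1 (λ-bound) ×0, val1 (λ-bound) ×0, acc1 (λ-bound) ×0, req1 (λ-bound) ×0, ctr1 (λ-bound) ×0, env2 (λ-bound) ×0
left-to-right use order: key, env, ctr, env, req
typing: well-typed at Bool → Bool → Str → Str
ordered: ✗, env ×2 used more than once (contraction); needs weakening: val, acc, env1, key1, val1, acc1, req1, ctr1, env2 unused
linear: ✗, env ×2 used more than once (contraction); needs weakening: val, acc, env1, key1, val1, acc1, req1, ctr1, env2 unused
affine: ✗, env ×2 used more than once (contraction)
relevant: ✗, needs weakening: val, acc, env1, key1, val1, acc1, req1, ctr1, env2 unused
unrestricted: ✓, type-checks (Bool → Bool → Str → Str) and nothing is barred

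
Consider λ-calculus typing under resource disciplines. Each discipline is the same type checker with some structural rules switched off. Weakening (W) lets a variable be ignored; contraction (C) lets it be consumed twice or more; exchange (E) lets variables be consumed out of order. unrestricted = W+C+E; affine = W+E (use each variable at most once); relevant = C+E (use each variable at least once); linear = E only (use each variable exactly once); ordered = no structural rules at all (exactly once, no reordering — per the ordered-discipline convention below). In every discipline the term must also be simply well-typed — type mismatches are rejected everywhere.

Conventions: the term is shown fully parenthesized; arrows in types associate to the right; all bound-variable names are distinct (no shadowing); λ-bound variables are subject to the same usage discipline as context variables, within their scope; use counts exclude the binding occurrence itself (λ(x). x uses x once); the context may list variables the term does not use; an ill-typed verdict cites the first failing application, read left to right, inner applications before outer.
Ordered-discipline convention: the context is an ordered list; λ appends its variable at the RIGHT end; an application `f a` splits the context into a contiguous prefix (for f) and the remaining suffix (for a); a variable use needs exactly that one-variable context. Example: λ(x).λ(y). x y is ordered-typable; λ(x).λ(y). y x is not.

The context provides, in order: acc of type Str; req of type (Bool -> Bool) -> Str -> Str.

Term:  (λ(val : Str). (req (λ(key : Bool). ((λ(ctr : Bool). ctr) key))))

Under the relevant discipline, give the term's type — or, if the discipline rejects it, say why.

not well-typed under relevant — needs weakening: acc, val unused
counts: acc: 0×, req: 1×, val [bound]: 0×, key [bound]: 1×, ctr [bound]: 1×
uses in reading order: req, ctr, key
typing: well-typed — term : Str -> Str -> Str
summary: ordered ✗, linear ✗, affine ✓, relevant ✗, unrestricted ✓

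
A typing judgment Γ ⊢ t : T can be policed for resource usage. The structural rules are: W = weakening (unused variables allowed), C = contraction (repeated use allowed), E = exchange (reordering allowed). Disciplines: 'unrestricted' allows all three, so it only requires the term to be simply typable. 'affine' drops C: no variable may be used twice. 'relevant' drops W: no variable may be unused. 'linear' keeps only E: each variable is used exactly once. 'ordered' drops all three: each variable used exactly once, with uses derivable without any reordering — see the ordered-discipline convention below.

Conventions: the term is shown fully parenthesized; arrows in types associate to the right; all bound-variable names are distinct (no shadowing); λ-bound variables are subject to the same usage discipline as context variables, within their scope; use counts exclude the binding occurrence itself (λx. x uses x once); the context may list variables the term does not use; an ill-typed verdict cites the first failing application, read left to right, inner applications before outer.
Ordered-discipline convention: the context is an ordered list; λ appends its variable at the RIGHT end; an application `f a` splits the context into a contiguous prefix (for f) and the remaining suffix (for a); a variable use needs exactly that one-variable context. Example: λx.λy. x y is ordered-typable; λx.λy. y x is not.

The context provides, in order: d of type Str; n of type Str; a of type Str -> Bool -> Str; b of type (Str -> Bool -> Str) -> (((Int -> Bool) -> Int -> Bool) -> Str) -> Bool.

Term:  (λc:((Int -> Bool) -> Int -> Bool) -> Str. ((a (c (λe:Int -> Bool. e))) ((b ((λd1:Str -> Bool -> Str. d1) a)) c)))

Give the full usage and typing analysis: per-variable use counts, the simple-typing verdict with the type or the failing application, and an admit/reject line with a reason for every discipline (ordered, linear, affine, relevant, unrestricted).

variable uses: d ×0, n ×0, a ×2, b ×1, c (λ-bound) ×2, e (λ-bound) ×1, d1 (λ-bound) ×1
uses in reading order: a, c, e, b, d1, a, c
typing: well-typed — term : (((Int -> Bool) -> Int -> Bool) -> Str) -> Str
ordered ✗ (a ×2, c ×2 used more than once (contraction); d, n never used (weakening))
linear ✗ (a ×2, c ×2 used more than once (contraction); d, n never used (weakening))
affine ✗ (a ×2, c ×2 used more than once (contraction))
relevant ✗ (d, n never used (weakening))
unrestricted ✓ (well-typed at (((Int -> Bool) -> Int -> Bool) -> Str) -> Str; no restrictions here)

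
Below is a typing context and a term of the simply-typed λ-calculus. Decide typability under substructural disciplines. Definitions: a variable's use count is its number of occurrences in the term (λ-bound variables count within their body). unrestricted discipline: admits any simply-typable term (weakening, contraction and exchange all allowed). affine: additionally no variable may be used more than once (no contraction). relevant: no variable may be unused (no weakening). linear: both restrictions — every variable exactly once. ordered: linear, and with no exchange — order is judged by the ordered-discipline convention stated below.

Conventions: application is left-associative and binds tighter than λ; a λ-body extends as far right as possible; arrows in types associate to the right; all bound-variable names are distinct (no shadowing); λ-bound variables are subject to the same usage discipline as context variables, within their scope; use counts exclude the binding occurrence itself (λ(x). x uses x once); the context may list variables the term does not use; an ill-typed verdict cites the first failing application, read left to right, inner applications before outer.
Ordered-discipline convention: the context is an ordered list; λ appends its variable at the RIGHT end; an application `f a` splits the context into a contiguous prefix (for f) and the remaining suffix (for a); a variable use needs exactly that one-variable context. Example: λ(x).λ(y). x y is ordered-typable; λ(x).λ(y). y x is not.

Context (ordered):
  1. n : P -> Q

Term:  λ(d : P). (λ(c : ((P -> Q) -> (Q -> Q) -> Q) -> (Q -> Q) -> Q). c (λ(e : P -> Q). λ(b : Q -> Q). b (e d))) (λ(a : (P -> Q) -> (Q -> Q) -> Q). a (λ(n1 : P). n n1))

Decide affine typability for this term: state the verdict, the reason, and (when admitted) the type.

yes — n, d, c, e, b, a, n1: no repeats, contraction unneeded; term : P -> (Q -> Q) -> Q
use counts: n: 1, d (λ-bound): 1, c (λ-bound): 1, e (λ-bound): 1, b (λ-bound): 1, a (λ-bound): 1, n1 (λ-bound): 1
order of uses: c, b, e, d, a, n, n1
typing: well-typed at P -> (Q -> Q) -> Q
summary: ordered ✗, linear ✓, affine ✓, relevant ✓, unrestricted ✓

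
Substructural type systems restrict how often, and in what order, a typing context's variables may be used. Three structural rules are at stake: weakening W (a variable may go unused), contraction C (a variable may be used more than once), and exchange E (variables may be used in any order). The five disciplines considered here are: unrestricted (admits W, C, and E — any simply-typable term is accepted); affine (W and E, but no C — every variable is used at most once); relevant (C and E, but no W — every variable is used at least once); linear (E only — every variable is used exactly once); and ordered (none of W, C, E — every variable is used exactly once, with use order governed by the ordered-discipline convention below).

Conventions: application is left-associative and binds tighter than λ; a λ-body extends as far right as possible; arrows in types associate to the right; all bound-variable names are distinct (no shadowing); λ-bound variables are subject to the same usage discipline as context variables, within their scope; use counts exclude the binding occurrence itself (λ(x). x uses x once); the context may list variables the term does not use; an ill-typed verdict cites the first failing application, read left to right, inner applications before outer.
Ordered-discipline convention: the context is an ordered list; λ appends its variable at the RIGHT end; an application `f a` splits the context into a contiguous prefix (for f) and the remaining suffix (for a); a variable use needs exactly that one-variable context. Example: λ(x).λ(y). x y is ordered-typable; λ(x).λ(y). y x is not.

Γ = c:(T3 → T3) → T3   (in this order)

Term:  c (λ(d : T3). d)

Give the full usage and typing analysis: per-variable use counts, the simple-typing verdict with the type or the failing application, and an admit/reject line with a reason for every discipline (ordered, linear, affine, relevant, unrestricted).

variable uses: c=1, d (λ-bound)=1
order of uses: c, d
typing: the term checks, with type T3
ordered ✓ (c, d once each; derivable with no W/C/E)
linear ✓ (each of c, d used exactly once)
affine ✓ (at most one use each (c, d))
relevant ✓ (c, d: all used, weakening unneeded)
unrestricted ✓ (well-typed at T3; no restrictions here)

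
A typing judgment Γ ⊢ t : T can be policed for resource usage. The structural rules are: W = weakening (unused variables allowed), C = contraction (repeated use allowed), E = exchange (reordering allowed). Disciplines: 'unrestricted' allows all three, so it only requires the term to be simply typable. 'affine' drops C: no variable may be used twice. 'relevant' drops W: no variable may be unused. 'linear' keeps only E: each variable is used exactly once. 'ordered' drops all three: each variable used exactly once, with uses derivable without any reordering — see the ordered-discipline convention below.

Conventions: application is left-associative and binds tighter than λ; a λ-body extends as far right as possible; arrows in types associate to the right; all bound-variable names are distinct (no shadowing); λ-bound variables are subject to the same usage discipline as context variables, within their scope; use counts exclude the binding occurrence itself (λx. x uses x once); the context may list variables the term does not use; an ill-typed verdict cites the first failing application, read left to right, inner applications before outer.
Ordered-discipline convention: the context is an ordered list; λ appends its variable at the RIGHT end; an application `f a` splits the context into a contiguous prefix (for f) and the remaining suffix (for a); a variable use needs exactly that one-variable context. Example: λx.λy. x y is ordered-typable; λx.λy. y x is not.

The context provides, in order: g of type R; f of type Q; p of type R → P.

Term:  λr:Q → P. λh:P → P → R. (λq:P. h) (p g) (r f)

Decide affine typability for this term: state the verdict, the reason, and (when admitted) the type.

yes — at most one use each (g, f, p, r, h, q); term : (Q → P) → (P → P → R) → P → R
counts: g: 1, f: 1, p: 1, r (λ-bound): 1, h (λ-bound): 1, q (λ-bound): 0
use order (left to right): h, p, g, r, f
typing: well-typed at (Q → P) → (P → P → R) → P → R
summary: ordered ✗ · linear ✗ · affine ✓ · relevant ✗ · unrestricted ✓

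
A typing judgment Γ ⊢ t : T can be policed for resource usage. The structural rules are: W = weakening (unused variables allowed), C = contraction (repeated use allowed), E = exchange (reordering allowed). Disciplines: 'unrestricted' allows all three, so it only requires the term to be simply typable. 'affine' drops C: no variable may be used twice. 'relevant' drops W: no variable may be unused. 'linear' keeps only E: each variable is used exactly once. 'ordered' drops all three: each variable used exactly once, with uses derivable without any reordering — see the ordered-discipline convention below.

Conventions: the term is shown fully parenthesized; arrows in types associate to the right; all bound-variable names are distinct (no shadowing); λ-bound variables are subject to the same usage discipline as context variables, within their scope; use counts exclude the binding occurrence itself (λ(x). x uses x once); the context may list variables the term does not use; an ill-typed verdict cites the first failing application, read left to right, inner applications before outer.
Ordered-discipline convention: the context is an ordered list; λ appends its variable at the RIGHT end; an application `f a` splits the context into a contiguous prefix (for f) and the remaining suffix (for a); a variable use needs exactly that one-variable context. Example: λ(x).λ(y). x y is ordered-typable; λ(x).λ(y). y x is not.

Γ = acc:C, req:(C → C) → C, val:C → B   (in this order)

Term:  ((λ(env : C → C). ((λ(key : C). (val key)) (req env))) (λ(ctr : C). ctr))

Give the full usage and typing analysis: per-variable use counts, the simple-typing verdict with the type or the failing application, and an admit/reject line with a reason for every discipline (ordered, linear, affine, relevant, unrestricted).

variable uses: acc ×0, req ×1, val ×1, env (λ-bound) ×1, key (λ-bound) ×1, ctr (λ-bound) ×1
order of uses: val, key, req, env, ctr
typing: well-typed at B
ordered: ✗, acc left unused
linear: ✗, acc left unused
affine: ✓, none of acc, req, val, env, key, ctr used more than once
relevant: ✗, acc left unused
unrestricted: ✓, typability at B is all that's needed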